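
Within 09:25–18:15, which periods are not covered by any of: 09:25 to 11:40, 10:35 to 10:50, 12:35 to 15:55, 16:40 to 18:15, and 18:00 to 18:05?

The merged coverage is 09:25–11:40, 12:35–15:55, 16:40–18:15.
Uncovered inside 09:25–18:15: 11:40–12:35, 15:55–16:40.

11:40–12:35, 15:55–16:40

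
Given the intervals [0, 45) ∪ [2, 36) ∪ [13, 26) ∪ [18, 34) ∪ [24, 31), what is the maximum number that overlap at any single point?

5

Sweep endpoints in order; track running count of active intervals.
Peak of 5 reached at 24.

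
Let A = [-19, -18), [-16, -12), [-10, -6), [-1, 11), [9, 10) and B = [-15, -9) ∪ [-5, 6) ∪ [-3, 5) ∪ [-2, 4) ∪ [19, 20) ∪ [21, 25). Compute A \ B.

Merge the first list: [-19, -18), [-16, -12), [-10, -6), [-1, 11).
Merge the second list: [-15, -9), [-5, 6), [19, 20), [21, 25).
[-19, -18): nothing removed.
[-16, -12) \ B = [-16, -15).
[-10, -6) \ B = [-9, -6).
[-1, 11) \ B = [6, 11).

[-19, -18) ∪ [-16, -15) ∪ [-9, -6) ∪ [6, 11)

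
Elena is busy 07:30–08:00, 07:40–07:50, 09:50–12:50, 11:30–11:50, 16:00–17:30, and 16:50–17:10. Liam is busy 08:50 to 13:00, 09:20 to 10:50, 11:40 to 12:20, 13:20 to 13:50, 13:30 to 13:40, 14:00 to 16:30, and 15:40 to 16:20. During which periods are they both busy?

09:50–12:50, 16:00–16:30

Merge the first list: 07:30–08:00, 09:50–12:50, 16:00–17:30.
Merge the second list: 08:50–13:00, 13:20–13:50, 14:00–16:30.
07:30–08:00: no overlap with the second set.
09:50–12:50 meets the second set on 09:50–12:50.
16:00–17:30 meets the second set on 16:00–16:30.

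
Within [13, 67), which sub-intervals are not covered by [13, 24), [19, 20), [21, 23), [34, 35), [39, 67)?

The merged coverage is [13, 24), [34, 35), [39, 67).
Complement within [13, 67): [24, 34), [35, 39).

[24, 34) ∪ [35, 39)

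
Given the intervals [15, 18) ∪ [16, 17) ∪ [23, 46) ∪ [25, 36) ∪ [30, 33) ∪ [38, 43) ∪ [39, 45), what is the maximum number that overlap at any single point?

3

Walk the sorted start/end points keeping a running depth.
The depth first hits 3 at 30.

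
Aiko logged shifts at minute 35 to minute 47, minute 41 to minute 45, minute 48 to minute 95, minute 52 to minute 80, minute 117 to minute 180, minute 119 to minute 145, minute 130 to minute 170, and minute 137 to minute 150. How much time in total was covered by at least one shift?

122 minutes

Merged: minute 35 to minute 47, minute 48 to minute 95, minute 117 to minute 180.
Lengths: 12 minutes + 47 minutes + 63 minutes = 122 minutes.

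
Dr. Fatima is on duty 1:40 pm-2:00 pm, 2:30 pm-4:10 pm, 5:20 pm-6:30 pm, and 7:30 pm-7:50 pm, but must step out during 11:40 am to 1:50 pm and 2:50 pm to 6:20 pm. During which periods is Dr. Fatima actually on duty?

1:50 pm-2:00 pm, 2:30 pm-2:50 pm, 6:20 pm-6:30 pm, 7:30 pm-7:50 pm

1:40 pm-2:00 pm with B removed leaves 1:50 pm-2:00 pm.
2:30 pm-4:10 pm with B removed leaves 2:30 pm-2:50 pm.
5:20 pm-6:30 pm with B removed leaves 6:20 pm-6:30 pm.
7:30 pm-7:50 pm is untouched.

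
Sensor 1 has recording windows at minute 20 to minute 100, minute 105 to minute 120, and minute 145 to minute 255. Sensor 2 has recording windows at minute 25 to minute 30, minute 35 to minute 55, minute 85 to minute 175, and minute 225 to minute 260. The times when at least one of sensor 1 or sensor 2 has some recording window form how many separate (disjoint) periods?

1

A ∪ B = minute 20 to minute 260.
That is 1 disjoint piece.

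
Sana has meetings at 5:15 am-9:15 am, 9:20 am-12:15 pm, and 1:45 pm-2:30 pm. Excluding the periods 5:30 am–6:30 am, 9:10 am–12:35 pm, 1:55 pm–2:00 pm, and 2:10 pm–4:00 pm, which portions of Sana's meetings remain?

5:15 am-5:30 am, 6:30 am-9:10 am, 1:45 pm-1:55 pm, 2:00 pm-2:10 pm

5:15 am-9:15 am with B removed leaves 5:15 am-5:30 am, 6:30 am-9:10 am.
9:20 am-12:15 pm lies entirely inside B → drops out.
1:45 pm-2:30 pm with B removed leaves 1:45 pm-1:55 pm, 2:00 pm-2:10 pm.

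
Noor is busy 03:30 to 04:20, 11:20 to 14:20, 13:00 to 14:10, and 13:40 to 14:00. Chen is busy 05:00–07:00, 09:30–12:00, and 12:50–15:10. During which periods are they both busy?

11:20-12:00, 12:50-14:20

A, merged: 03:30-04:20, 11:20-14:20.
03:30-04:20 falls entirely outside B.
11:20-14:20 overlaps B on 11:20-12:00, 12:50-14:20.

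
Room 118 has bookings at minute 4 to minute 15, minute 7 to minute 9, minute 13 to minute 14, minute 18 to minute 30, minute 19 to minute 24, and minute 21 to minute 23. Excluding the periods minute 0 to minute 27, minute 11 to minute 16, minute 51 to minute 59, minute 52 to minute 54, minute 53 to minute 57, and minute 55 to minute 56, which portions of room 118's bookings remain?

Merge the first list: minute 4 to minute 15, minute 18 to minute 30.
Merge the second list: minute 0 to minute 27, minute 51 to minute 59.
minute 4 to minute 15 lies entirely inside B → drops out.
minute 18 to minute 30 with B removed leaves minute 27 to minute 30.

minute 27 to minute 30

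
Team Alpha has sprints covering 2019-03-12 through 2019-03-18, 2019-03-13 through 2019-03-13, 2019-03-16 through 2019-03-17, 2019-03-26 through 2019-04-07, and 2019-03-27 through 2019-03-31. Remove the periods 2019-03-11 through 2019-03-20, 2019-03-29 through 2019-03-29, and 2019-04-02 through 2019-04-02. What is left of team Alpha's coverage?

2019-03-26 through 2019-03-28, 2019-03-30 through 2019-04-01, 2019-04-03 through 2019-04-07

Merge the first list: 2019-03-12 through 2019-03-18, 2019-03-26 through 2019-04-07.
2019-03-12 through 2019-03-18 lies entirely inside B → drops out.
2019-03-26 through 2019-04-07 with B removed leaves 2019-03-26 through 2019-03-28, 2019-03-30 through 2019-04-01, 2019-04-03 through 2019-04-07.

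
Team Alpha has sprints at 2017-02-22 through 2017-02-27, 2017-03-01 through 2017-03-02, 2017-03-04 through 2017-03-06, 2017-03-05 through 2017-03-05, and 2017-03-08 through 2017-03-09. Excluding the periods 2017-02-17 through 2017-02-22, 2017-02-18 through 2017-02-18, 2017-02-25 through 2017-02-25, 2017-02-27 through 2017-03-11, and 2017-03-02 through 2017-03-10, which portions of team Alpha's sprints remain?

2017-02-23 through 2017-02-24, 2017-02-26 through 2017-02-26

First set merges to 2017-02-22 through 2017-02-27, 2017-03-01 through 2017-03-02, 2017-03-04 through 2017-03-06, 2017-03-08 through 2017-03-09.
Second set merges to 2017-02-17 through 2017-02-22, 2017-02-25 through 2017-02-25, 2017-02-27 through 2017-03-11.
2017-02-22 through 2017-02-27 minus B → 2017-02-23 through 2017-02-24, 2017-02-26 through 2017-02-26.
2017-03-01 through 2017-03-02: fully covered by B → removed.
2017-03-04 through 2017-03-06: fully covered by B → removed.
2017-03-08 through 2017-03-09: fully covered by B → removed.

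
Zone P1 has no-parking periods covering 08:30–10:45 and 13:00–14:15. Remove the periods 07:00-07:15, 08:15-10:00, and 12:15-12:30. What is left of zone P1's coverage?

08:30–10:45 minus B → 10:00–10:45.
13:00–14:15: no B overlap → unchanged.

10:00–10:45, 13:00–14:15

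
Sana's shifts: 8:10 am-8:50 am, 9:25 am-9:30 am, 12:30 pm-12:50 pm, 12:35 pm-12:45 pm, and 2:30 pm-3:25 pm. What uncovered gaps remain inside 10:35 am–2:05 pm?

After merging, the occupied span is 8:10 am-8:50 am, 9:25 am-9:30 am, 12:30 pm-12:50 pm, 2:30 pm-3:25 pm.
Complement within 10:35 am-2:05 pm: 10:35 am-12:30 pm, 12:50 pm-2:05 pm.

10:35 am-12:30 pm, 12:50 pm-2:05 pm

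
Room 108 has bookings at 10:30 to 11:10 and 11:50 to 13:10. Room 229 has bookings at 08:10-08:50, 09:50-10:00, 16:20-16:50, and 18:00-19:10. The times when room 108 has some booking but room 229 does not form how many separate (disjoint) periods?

2

A \ B = 10:30–11:10, 11:50–13:10.
That is 2 disjoint pieces.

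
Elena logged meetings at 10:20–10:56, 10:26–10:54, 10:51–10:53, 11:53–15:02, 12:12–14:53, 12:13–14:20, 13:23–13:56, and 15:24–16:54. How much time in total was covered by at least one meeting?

Merged: 10:20-10:56, 11:53-15:02, 15:24-16:54.
Lengths: 36 min + 3 h 9 min + 1 h 30 min = 5 h 15 min.

5 h 15 min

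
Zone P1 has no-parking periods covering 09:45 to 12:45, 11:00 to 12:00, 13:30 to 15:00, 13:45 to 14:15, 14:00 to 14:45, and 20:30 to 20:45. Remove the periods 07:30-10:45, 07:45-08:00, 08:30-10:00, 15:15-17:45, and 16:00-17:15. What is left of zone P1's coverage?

10:45–12:45, 13:30–15:00, 20:30–20:45

First set merges to 09:45–12:45, 13:30–15:00, 20:30–20:45.
Second set merges to 07:30–10:45, 15:15–17:45.
09:45–12:45 with B removed leaves 10:45–12:45.
13:30–15:00 is untouched.
20:30–20:45 is untouched.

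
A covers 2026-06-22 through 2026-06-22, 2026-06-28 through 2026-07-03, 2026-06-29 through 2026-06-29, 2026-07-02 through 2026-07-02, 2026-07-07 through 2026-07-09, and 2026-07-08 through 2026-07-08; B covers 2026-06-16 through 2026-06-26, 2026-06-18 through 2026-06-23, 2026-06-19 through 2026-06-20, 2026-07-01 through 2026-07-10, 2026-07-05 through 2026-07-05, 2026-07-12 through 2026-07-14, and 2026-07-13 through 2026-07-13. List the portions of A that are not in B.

2026-06-28 through 2026-06-30

Merge the first list: 2026-06-22 through 2026-06-22, 2026-06-28 through 2026-07-03, 2026-07-07 through 2026-07-09.
Merge the second list: 2026-06-16 through 2026-06-26, 2026-07-01 through 2026-07-10, 2026-07-12 through 2026-07-14.
2026-06-22 through 2026-06-22: fully covered by B → removed.
2026-06-28 through 2026-07-03 minus B → 2026-06-28 through 2026-06-30.
2026-07-07 through 2026-07-09: fully covered by B → removed.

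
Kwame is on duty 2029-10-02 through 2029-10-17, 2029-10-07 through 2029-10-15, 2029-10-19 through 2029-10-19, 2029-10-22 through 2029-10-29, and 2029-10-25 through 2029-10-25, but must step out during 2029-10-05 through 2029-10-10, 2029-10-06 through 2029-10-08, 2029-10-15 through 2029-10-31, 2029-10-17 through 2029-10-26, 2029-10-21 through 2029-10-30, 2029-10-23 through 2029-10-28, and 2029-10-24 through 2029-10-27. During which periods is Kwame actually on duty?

2029-10-02 through 2029-10-04, 2029-10-11 through 2029-10-14

A, merged: 2029-10-02 through 2029-10-17, 2029-10-19 through 2029-10-19, 2029-10-22 through 2029-10-29.
B, merged: 2029-10-05 through 2029-10-10, 2029-10-15 through 2029-10-31.
2029-10-02 through 2029-10-17 \ B = 2029-10-02 through 2029-10-04, 2029-10-11 through 2029-10-14.
2029-10-19 through 2029-10-19: entirely removed.
2029-10-22 through 2029-10-29: entirely removed.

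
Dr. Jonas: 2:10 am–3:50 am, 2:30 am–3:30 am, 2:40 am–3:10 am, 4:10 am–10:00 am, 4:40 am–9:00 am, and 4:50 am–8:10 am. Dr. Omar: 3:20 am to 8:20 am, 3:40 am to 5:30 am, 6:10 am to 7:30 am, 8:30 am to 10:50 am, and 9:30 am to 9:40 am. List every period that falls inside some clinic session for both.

3:20 am–3:50 am, 4:10 am–8:20 am, 8:30 am–10:00 am

First set merges to 2:10 am–3:50 am, 4:10 am–10:00 am.
Second set merges to 3:20 am–8:20 am, 8:30 am–10:50 am.
2:10 am–3:50 am overlaps B on 3:20 am–3:50 am.
4:10 am–10:00 am overlaps B on 4:10 am–8:20 am, 8:30 am–10:00 am.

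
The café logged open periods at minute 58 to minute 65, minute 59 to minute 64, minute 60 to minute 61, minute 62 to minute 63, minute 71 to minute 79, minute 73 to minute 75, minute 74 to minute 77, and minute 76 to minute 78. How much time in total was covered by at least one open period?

15 minutes

Merged: minute 58 to minute 65, minute 71 to minute 79.
Lengths: 7 minutes + 8 minutes = 15 minutes.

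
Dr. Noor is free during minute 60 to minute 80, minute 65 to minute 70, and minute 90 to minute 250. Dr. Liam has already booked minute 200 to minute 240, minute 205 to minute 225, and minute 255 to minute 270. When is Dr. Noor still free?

minute 60 to minute 80, minute 90 to minute 200, minute 240 to minute 250

Merge the first list: minute 60 to minute 80, minute 90 to minute 250.
Merge the second list: minute 200 to minute 240, minute 255 to minute 270.
minute 60 to minute 80: no B overlap → unchanged.
minute 90 to minute 250 minus B → minute 90 to minute 200, minute 240 to minute 250.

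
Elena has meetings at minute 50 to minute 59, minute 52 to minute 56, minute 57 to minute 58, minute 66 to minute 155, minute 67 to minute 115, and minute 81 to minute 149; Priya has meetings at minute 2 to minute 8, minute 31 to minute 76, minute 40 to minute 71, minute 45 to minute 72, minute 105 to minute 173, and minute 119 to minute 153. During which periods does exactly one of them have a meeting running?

A, merged: minute 50 to minute 59, minute 66 to minute 155.
B, merged: minute 2 to minute 8, minute 31 to minute 76, minute 105 to minute 173.
Only in the first: minute 76 to minute 105.
Only in the second: minute 2 to minute 8, minute 31 to minute 50, minute 59 to minute 66, minute 155 to minute 173.
Together these are the periods covered by exactly one.

minute 2 to minute 8, minute 31 to minute 50, minute 59 to minute 66, minute 76 to minute 105, minute 155 to minute 173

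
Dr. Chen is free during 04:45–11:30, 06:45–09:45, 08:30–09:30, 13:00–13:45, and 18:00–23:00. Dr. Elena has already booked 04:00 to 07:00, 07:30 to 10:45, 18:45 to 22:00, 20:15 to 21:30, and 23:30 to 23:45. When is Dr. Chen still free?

07:00-07:30, 10:45-11:30, 13:00-13:45, 18:00-18:45, 22:00-23:00

Merge the first list: 04:45-11:30, 13:00-13:45, 18:00-23:00.
Merge the second list: 04:00-07:00, 07:30-10:45, 18:45-22:00, 23:30-23:45.
04:45-11:30 \ B = 07:00-07:30, 10:45-11:30.
13:00-13:45: nothing removed.
18:00-23:00 \ B = 18:00-18:45, 22:00-23:00.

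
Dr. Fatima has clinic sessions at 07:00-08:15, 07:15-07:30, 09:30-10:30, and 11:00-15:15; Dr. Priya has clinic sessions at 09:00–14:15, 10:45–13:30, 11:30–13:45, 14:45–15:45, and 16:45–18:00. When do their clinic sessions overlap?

A, merged: 07:00–08:15, 09:30–10:30, 11:00–15:15.
B, merged: 09:00–14:15, 14:45–15:45, 16:45–18:00.
07:00–08:15: no overlap with the second set.
09:30–10:30 meets the second set on 09:30–10:30.
11:00–15:15 meets the second set on 11:00–14:15, 14:45–15:15.

09:30–10:30, 11:00–14:15, 14:45–15:15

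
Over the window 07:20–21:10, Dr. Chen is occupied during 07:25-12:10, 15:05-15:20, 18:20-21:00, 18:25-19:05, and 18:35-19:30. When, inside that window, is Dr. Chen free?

07:20-07:25, 12:10-15:05, 15:20-18:20, 21:00-21:10

The merged coverage is 07:25-12:10, 15:05-15:20, 18:20-21:00.
Complement within 07:20-21:10: 07:20-07:25, 12:10-15:05, 15:20-18:20, 21:00-21:10.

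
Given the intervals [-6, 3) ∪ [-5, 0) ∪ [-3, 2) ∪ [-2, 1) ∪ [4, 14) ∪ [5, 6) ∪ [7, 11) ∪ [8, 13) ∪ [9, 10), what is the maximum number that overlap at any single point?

4

At -2, 4 of the intervals are simultaneously active.
No point has more.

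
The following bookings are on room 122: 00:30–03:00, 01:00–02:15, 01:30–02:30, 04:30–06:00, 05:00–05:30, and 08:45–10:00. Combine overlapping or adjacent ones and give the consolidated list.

01:00–02:15 overlaps/touches 00:30–03:00 → extend to 00:30–03:00.
01:30–02:30 overlaps/touches 00:30–03:00 → extend to 00:30–03:00.
04:30–06:00 is disjoint → start new block.
05:00–05:30 overlaps/touches 04:30–06:00 → extend to 04:30–06:00.
08:45–10:00 is disjoint → start new block.

00:30–03:00, 04:30–06:00, 08:45–10:00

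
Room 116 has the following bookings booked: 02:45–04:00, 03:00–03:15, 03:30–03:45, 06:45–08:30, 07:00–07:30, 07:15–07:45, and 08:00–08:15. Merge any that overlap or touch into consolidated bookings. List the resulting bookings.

03:00–03:15 overlaps/touches 02:45–04:00 → extend to 02:45–04:00.
03:30–03:45 overlaps/touches 02:45–04:00 → extend to 02:45–04:00.
06:45–08:30 is disjoint → start new block.
07:00–07:30 overlaps/touches 06:45–08:30 → extend to 06:45–08:30.
07:15–07:45 overlaps/touches 06:45–08:30 → extend to 06:45–08:30.
08:00–08:15 overlaps/touches 06:45–08:30 → extend to 06:45–08:30.

02:45–04:00, 06:45–08:30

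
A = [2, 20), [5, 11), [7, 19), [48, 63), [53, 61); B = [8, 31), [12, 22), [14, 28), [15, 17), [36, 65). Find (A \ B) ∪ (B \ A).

[2, 8) ∪ [20, 31) ∪ [36, 48) ∪ [63, 65)

A, merged: [2, 20), [48, 63).
B, merged: [8, 31), [36, 65).
A but not B: [2, 8).
B but not A: [20, 31), [36, 48), [63, 65).
Combining gives A △ B.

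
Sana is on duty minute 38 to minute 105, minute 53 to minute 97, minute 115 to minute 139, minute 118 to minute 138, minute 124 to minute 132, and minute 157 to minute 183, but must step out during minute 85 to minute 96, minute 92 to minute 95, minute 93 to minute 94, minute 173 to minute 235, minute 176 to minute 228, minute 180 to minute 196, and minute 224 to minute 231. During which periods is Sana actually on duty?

A, merged: minute 38 to minute 105, minute 115 to minute 139, minute 157 to minute 183.
B, merged: minute 85 to minute 96, minute 173 to minute 235.
minute 38 to minute 105 \ B = minute 38 to minute 85, minute 96 to minute 105.
minute 115 to minute 139: nothing removed.
minute 157 to minute 183 \ B = minute 157 to minute 173.

minute 38 to minute 85, minute 96 to minute 105, minute 115 to minute 139, minute 157 to minute 173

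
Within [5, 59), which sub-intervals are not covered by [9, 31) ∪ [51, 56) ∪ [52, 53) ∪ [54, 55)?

After merging, the occupied span is [9, 31), [51, 56).
Complement within [5, 59): [5, 9), [31, 51), [56, 59).

[5, 9) ∪ [31, 51) ∪ [56, 59)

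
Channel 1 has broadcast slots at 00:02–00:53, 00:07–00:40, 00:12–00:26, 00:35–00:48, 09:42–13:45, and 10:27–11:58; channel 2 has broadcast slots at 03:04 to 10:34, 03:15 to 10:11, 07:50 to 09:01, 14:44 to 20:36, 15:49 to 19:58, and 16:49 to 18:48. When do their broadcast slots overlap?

09:42-10:34

Merge the first list: 00:02-00:53, 09:42-13:45.
Merge the second list: 03:04-10:34, 14:44-20:36.
00:02-00:53 meets no B interval.
09:42-13:45 ∩ B → 09:42-10:34.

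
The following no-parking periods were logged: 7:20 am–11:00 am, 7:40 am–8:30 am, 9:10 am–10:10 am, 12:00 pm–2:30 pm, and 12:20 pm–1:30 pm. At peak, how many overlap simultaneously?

2

Walk the sorted start/end points keeping a running depth.
The depth first hits 2 at 7:40 am.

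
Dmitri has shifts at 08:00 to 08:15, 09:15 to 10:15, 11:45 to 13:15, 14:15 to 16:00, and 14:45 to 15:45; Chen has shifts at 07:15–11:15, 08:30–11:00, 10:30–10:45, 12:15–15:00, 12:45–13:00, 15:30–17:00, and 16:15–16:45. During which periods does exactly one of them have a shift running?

07:15–08:00, 08:15–09:15, 10:15–11:15, 11:45–12:15, 13:15–14:15, 15:00–15:30, 16:00–17:00

First set merges to 08:00–08:15, 09:15–10:15, 11:45–13:15, 14:15–16:00.
Second set merges to 07:15–11:15, 12:15–15:00, 15:30–17:00.
A \ B = 11:45–12:15, 15:00–15:30.
B \ A = 07:15–08:00, 08:15–09:15, 10:15–11:15, 13:15–14:15, 16:00–17:00.
Union of the two gives the symmetric difference.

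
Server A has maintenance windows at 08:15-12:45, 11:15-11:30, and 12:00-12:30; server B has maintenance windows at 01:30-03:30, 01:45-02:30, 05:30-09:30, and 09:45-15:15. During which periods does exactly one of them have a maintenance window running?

Merge the first list: 08:15–12:45.
Merge the second list: 01:30–03:30, 05:30–09:30, 09:45–15:15.
A \ B = 09:30–09:45.
B \ A = 01:30–03:30, 05:30–08:15, 12:45–15:15.
Union of the two gives the symmetric difference.

01:30–03:30, 05:30–08:15, 09:30–09:45, 12:45–15:15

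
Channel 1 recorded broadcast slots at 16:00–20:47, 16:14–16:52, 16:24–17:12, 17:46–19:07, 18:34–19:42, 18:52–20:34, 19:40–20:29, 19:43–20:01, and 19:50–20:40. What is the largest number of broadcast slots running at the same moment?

Walk the sorted start/end points keeping a running depth.
The depth first hits 5 at 19:50.

5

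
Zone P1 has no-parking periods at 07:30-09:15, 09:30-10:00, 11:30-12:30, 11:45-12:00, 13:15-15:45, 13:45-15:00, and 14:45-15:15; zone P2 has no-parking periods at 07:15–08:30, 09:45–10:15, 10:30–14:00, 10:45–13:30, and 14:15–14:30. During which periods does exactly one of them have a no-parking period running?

First set merges to 07:30–09:15, 09:30–10:00, 11:30–12:30, 13:15–15:45.
Second set merges to 07:15–08:30, 09:45–10:15, 10:30–14:00, 14:15–14:30.
A \ B = 08:30–09:15, 09:30–09:45, 14:00–14:15, 14:30–15:45.
B \ A = 07:15–07:30, 10:00–10:15, 10:30–11:30, 12:30–13:15.
Union of the two gives the symmetric difference.

07:15–07:30, 08:30–09:15, 09:30–09:45, 10:00–10:15, 10:30–11:30, 12:30–13:15, 14:00–14:15, 14:30–15:45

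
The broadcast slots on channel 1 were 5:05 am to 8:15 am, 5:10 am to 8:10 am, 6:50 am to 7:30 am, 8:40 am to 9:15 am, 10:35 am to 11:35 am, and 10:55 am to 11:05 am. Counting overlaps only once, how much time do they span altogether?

Merged: 5:05 am–8:15 am, 8:40 am–9:15 am, 10:35 am–11:35 am.
Lengths: 3 h 10 min + 35 min + 1 h = 4 h 45 min.

4 h 45 min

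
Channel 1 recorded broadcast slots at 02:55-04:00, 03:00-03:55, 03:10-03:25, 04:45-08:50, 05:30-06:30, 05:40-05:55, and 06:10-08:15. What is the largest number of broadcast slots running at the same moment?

3

Sweep endpoints in order; track running count of active intervals.
Peak of 3 reached at 03:10.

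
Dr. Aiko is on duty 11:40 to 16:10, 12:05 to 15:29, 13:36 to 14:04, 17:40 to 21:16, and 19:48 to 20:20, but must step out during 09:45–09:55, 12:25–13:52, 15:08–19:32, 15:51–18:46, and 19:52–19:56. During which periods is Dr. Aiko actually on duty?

First set merges to 11:40–16:10, 17:40–21:16.
Second set merges to 09:45–09:55, 12:25–13:52, 15:08–19:32, 19:52–19:56.
11:40–16:10 minus B → 11:40–12:25, 13:52–15:08.
17:40–21:16 minus B → 19:32–19:52, 19:56–21:16.

11:40–12:25, 13:52–15:08, 19:32–19:52, 19:56–21:16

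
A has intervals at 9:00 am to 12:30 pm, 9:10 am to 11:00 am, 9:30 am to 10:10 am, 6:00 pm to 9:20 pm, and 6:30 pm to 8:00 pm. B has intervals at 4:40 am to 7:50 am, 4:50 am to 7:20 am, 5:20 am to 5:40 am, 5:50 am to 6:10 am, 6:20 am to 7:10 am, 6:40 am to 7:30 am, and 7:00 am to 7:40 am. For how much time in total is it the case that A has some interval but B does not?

First set merges to 9:00 am–12:30 pm, 6:00 pm–9:20 pm.
Second set merges to 4:40 am–7:50 am.
A \ B = 9:00 am–12:30 pm, 6:00 pm–9:20 pm.
Total: 3 h 30 min + 3 h 20 min = 6 h 50 min.

6 h 50 min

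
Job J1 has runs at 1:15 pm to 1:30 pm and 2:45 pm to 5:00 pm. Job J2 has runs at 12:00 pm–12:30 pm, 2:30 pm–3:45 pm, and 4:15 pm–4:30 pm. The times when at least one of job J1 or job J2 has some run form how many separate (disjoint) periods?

A ∪ B = 12:00 pm–12:30 pm, 1:15 pm–1:30 pm, 2:30 pm–5:00 pm.
That is 3 disjoint pieces.

3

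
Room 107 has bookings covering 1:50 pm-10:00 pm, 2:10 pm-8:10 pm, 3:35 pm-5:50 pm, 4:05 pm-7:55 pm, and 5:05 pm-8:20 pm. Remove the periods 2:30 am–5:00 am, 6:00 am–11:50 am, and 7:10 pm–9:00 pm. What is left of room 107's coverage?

1:50 pm–7:10 pm, 9:00 pm–10:00 pm

Merge the first list: 1:50 pm–10:00 pm.
1:50 pm–10:00 pm with B removed leaves 1:50 pm–7:10 pm, 9:00 pm–10:00 pm.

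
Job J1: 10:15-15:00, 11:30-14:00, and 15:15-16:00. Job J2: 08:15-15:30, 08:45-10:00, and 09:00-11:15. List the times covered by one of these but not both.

08:15–10:15, 15:00–15:15, 15:30–16:00

Merge the first list: 10:15–15:00, 15:15–16:00.
Merge the second list: 08:15–15:30.
A \ B = 15:30–16:00.
B \ A = 08:15–10:15, 15:00–15:15.
Union of the two gives the symmetric difference.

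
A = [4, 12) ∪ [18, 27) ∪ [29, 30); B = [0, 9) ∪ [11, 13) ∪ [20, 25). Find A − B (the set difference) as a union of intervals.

[9, 11) ∪ [18, 20) ∪ [25, 27) ∪ [29, 30)

[4, 12) minus B → [9, 11).
[18, 27) minus B → [18, 20), [25, 27).
[29, 30): no B overlap → unchanged.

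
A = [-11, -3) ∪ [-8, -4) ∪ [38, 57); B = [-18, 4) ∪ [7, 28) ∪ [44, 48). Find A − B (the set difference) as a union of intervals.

First set merges to [-11, -3), [38, 57).
[-11, -3): fully covered by B → removed.
[38, 57) minus B → [38, 44), [48, 57).

[38, 44) ∪ [48, 57)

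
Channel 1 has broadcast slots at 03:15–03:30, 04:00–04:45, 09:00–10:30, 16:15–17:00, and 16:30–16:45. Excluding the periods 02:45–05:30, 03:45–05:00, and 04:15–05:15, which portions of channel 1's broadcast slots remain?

First set merges to 03:15–03:30, 04:00–04:45, 09:00–10:30, 16:15–17:00.
Second set merges to 02:45–05:30.
03:15–03:30: entirely removed.
04:00–04:45: entirely removed.
09:00–10:30: nothing removed.
16:15–17:00: nothing removed.

09:00–10:30, 16:15–17:00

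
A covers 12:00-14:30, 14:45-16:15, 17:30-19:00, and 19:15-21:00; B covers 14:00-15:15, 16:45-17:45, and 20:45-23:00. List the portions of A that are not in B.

12:00–14:30 with B removed leaves 12:00–14:00.
14:45–16:15 with B removed leaves 15:15–16:15.
17:30–19:00 with B removed leaves 17:45–19:00.
19:15–21:00 with B removed leaves 19:15–20:45.

12:00–14:00, 15:15–16:15, 17:45–19:00, 19:15–20:45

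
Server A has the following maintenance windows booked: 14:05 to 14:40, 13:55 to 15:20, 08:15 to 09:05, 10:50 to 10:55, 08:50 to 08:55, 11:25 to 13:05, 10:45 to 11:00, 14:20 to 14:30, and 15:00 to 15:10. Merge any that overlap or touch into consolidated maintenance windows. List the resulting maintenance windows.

Sort by start: 08:15–09:05, 08:50–08:55, 10:45–11:00, 10:50–10:55, 11:25–13:05, 13:55–15:20, 14:05–14:40, 14:20–14:30, 15:00–15:10.
08:50–08:55 overlaps/touches 08:15–09:05 → extend to 08:15–09:05.
10:45–11:00 is disjoint → start new block.
10:50–10:55 overlaps/touches 10:45–11:00 → extend to 10:45–11:00.
11:25–13:05 is disjoint → start new block.
13:55–15:20 is disjoint → start new block.
14:05–14:40 overlaps/touches 13:55–15:20 → extend to 13:55–15:20.
14:20–14:30 overlaps/touches 13:55–15:20 → extend to 13:55–15:20.
15:00–15:10 overlaps/touches 13:55–15:20 → extend to 13:55–15:20.

08:15–09:05, 10:45–11:00, 11:25–13:05, 13:55–15:20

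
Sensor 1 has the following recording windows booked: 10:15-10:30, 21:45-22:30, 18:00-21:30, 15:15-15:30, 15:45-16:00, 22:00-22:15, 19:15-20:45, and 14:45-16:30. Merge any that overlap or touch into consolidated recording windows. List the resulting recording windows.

10:15–10:30, 14:45–16:30, 18:00–21:30, 21:45–22:30

Sort by start: 10:15–10:30, 14:45–16:30, 15:15–15:30, 15:45–16:00, 18:00–21:30, 19:15–20:45, 21:45–22:30, 22:00–22:15.
14:45–16:30 is disjoint → start new block.
15:15–15:30 overlaps/touches 14:45–16:30 → extend to 14:45–16:30.
15:45–16:00 overlaps/touches 14:45–16:30 → extend to 14:45–16:30.
18:00–21:30 is disjoint → start new block.
19:15–20:45 overlaps/touches 18:00–21:30 → extend to 18:00–21:30.
21:45–22:30 is disjoint → start new block.
22:00–22:15 overlaps/touches 21:45–22:30 → extend to 21:45–22:30.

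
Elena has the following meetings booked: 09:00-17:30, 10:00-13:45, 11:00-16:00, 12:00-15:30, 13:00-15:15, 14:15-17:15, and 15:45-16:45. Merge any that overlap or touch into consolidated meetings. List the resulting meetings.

09:00-17:30

10:00-13:45 overlaps/touches 09:00-17:30 → extend to 09:00-17:30.
11:00-16:00 overlaps/touches 09:00-17:30 → extend to 09:00-17:30.
12:00-15:30 overlaps/touches 09:00-17:30 → extend to 09:00-17:30.
13:00-15:15 overlaps/touches 09:00-17:30 → extend to 09:00-17:30.
14:15-17:15 overlaps/touches 09:00-17:30 → extend to 09:00-17:30.
15:45-16:45 overlaps/touches 09:00-17:30 → extend to 09:00-17:30.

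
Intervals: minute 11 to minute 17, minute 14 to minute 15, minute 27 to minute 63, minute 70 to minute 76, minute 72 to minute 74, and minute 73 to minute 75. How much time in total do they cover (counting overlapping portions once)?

48 minutes

Merged: minute 11 to minute 17, minute 27 to minute 63, minute 70 to minute 76.
Lengths: 6 minutes + 36 minutes + 6 minutes = 48 minutes.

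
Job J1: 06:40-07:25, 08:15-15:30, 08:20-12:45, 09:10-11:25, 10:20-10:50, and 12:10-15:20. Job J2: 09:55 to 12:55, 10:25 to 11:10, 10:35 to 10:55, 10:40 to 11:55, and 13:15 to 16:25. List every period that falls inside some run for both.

Merge the first list: 06:40-07:25, 08:15-15:30.
Merge the second list: 09:55-12:55, 13:15-16:25.
06:40-07:25: no overlap with the second set.
08:15-15:30 meets the second set on 09:55-12:55, 13:15-15:30.

09:55-12:55, 13:15-15:30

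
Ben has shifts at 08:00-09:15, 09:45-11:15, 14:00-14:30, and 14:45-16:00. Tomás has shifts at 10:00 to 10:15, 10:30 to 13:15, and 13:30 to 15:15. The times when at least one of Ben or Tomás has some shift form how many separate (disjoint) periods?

A ∪ B = 08:00–09:15, 09:45–13:15, 13:30–16:00.
That is 3 disjoint pieces.

3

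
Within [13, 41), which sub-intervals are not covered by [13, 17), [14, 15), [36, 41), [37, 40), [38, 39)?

Covered (merged): [13, 17), [36, 41).
Complement within [13, 41): [17, 36).

[17, 36)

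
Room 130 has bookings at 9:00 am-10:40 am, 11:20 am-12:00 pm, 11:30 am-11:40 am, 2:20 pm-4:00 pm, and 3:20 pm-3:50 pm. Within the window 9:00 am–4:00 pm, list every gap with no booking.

10:40 am–11:20 am, 12:00 pm–2:20 pm

Covered (merged): 9:00 am–10:40 am, 11:20 am–12:00 pm, 2:20 pm–4:00 pm.
Uncovered inside 9:00 am–4:00 pm: 10:40 am–11:20 am, 12:00 pm–2:20 pm.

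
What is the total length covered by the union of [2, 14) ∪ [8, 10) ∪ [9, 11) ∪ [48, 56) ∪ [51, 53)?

20

Merged: [2, 14), [48, 56).
Lengths: 12 + 8 = 20.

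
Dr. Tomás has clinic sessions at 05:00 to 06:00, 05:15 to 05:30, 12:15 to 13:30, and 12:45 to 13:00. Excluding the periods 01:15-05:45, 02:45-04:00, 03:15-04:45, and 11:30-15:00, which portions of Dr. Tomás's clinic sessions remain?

05:45–06:00

A, merged: 05:00–06:00, 12:15–13:30.
B, merged: 01:15–05:45, 11:30–15:00.
05:00–06:00 minus B → 05:45–06:00.
12:15–13:30: fully covered by B → removed.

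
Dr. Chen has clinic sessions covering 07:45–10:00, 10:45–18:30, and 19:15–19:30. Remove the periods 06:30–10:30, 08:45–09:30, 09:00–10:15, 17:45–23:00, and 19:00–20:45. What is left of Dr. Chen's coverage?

Second set merges to 06:30-10:30, 17:45-23:00.
07:45-10:00: entirely removed.
10:45-18:30 \ B = 10:45-17:45.
19:15-19:30: entirely removed.

10:45-17:45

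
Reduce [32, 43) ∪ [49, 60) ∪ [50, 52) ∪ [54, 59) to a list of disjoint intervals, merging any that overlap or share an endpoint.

[32, 43) ∪ [49, 60)

[49, 60) is disjoint → start new block.
[50, 52) overlaps/touches [49, 60) → extend to [49, 60).
[54, 59) overlaps/touches [49, 60) → extend to [49, 60).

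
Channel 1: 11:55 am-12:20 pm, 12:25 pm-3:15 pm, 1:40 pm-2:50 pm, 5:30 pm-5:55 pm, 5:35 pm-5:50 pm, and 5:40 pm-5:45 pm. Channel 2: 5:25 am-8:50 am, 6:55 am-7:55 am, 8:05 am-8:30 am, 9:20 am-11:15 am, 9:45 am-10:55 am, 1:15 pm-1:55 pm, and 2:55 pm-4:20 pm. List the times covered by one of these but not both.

First set merges to 11:55 am–12:20 pm, 12:25 pm–3:15 pm, 5:30 pm–5:55 pm.
Second set merges to 5:25 am–8:50 am, 9:20 am–11:15 am, 1:15 pm–1:55 pm, 2:55 pm–4:20 pm.
A \ B = 11:55 am–12:20 pm, 12:25 pm–1:15 pm, 1:55 pm–2:55 pm, 5:30 pm–5:55 pm.
B \ A = 5:25 am–8:50 am, 9:20 am–11:15 am, 3:15 pm–4:20 pm.
Union of the two gives the symmetric difference.

5:25 am–8:50 am, 9:20 am–11:15 am, 11:55 am–12:20 pm, 12:25 pm–1:15 pm, 1:55 pm–2:55 pm, 3:15 pm–4:20 pm, 5:30 pm–5:55 pm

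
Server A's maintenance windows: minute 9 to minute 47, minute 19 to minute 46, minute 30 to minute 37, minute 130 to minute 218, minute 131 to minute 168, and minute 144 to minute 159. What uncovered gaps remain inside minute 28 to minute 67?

Covered (merged): minute 9 to minute 47, minute 130 to minute 218.
Complement within minute 28 to minute 67: minute 47 to minute 67.

minute 47 to minute 67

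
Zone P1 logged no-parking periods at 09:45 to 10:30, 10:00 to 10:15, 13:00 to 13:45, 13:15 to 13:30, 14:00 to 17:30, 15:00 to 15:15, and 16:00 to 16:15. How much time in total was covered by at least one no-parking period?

5 h

Merged: 09:45-10:30, 13:00-13:45, 14:00-17:30.
Lengths: 45 min + 45 min + 3 h 30 min = 5 h.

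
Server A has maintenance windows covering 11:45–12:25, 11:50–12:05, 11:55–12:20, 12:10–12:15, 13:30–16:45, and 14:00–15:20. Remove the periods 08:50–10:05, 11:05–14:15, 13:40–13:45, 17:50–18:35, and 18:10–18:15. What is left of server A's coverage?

14:15-16:45

Merge the first list: 11:45-12:25, 13:30-16:45.
Merge the second list: 08:50-10:05, 11:05-14:15, 17:50-18:35.
11:45-12:25 lies entirely inside B → drops out.
13:30-16:45 with B removed leaves 14:15-16:45.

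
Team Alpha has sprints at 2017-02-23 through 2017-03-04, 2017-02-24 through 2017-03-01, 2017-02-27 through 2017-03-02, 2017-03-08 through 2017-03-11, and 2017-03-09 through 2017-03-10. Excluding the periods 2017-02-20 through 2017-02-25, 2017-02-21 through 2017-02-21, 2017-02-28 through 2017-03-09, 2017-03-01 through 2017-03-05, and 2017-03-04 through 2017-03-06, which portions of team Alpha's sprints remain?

2017-02-26 through 2017-02-27, 2017-03-10 through 2017-03-11

First set merges to 2017-02-23 through 2017-03-04, 2017-03-08 through 2017-03-11.
Second set merges to 2017-02-20 through 2017-02-25, 2017-02-28 through 2017-03-09.
2017-02-23 through 2017-03-04 with B removed leaves 2017-02-26 through 2017-02-27.
2017-03-08 through 2017-03-11 with B removed leaves 2017-03-10 through 2017-03-11.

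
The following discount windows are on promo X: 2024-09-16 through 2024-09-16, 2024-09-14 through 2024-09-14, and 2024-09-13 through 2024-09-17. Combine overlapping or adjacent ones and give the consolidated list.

2024-09-13 through 2024-09-17

Sort by start: 2024-09-13 through 2024-09-17, 2024-09-14 through 2024-09-14, 2024-09-16 through 2024-09-16.
2024-09-14 through 2024-09-14 overlaps/touches 2024-09-13 through 2024-09-17 → extend to 2024-09-13 through 2024-09-17.
2024-09-16 through 2024-09-16 overlaps/touches 2024-09-13 through 2024-09-17 → extend to 2024-09-13 through 2024-09-17.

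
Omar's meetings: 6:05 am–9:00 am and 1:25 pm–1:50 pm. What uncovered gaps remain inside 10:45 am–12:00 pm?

After merging, the occupied span is 6:05 am-9:00 am, 1:25 pm-1:50 pm.
Uncovered inside 10:45 am-12:00 pm: 10:45 am-12:00 pm.

10:45 am-12:00 pm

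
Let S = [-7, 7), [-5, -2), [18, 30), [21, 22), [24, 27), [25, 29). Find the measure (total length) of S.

Merged: [-7, 7), [18, 30).
Lengths: 14 + 12 = 26.

26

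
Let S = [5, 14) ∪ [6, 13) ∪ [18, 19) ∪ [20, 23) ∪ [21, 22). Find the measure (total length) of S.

Merged: [5, 14), [18, 19), [20, 23).
Lengths: 9 + 1 + 3 = 13.

13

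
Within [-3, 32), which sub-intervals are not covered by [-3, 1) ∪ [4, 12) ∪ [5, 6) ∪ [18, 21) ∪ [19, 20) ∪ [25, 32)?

Covered (merged): [-3, 1), [4, 12), [18, 21), [25, 32).
Complement within [-3, 32): [1, 4), [12, 18), [21, 25).

[1, 4) ∪ [12, 18) ∪ [21, 25)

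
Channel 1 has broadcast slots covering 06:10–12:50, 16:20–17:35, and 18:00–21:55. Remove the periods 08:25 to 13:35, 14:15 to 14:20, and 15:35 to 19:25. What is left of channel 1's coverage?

06:10–08:25, 19:25–21:55

06:10–12:50 \ B = 06:10–08:25.
16:20–17:35: entirely removed.
18:00–21:55 \ B = 19:25–21:55.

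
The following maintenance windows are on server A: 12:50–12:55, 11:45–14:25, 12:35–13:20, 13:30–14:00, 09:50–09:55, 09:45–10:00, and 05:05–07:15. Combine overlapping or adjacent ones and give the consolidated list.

Sort by start: 05:05–07:15, 09:45–10:00, 09:50–09:55, 11:45–14:25, 12:35–13:20, 12:50–12:55, 13:30–14:00.
09:45–10:00 is disjoint → start new block.
09:50–09:55 overlaps/touches 09:45–10:00 → extend to 09:45–10:00.
11:45–14:25 is disjoint → start new block.
12:35–13:20 overlaps/touches 11:45–14:25 → extend to 11:45–14:25.
12:50–12:55 overlaps/touches 11:45–14:25 → extend to 11:45–14:25.
13:30–14:00 overlaps/touches 11:45–14:25 → extend to 11:45–14:25.

05:05–07:15, 09:45–10:00, 11:45–14:25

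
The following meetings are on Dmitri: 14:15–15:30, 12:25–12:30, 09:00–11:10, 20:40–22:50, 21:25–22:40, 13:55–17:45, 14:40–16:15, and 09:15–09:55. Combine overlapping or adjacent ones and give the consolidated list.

Sort by start: 09:00-11:10, 09:15-09:55, 12:25-12:30, 13:55-17:45, 14:15-15:30, 14:40-16:15, 20:40-22:50, 21:25-22:40.
09:15-09:55 overlaps/touches 09:00-11:10 → extend to 09:00-11:10.
12:25-12:30 is disjoint → start new block.
13:55-17:45 is disjoint → start new block.
14:15-15:30 overlaps/touches 13:55-17:45 → extend to 13:55-17:45.
14:40-16:15 overlaps/touches 13:55-17:45 → extend to 13:55-17:45.
20:40-22:50 is disjoint → start new block.
21:25-22:40 overlaps/touches 20:40-22:50 → extend to 20:40-22:50.

09:00-11:10, 12:25-12:30, 13:55-17:45, 20:40-22:50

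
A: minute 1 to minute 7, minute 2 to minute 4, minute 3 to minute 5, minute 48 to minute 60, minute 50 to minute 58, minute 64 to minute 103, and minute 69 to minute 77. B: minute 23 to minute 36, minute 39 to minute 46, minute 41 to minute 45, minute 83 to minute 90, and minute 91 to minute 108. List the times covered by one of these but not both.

A, merged: minute 1 to minute 7, minute 48 to minute 60, minute 64 to minute 103.
B, merged: minute 23 to minute 36, minute 39 to minute 46, minute 83 to minute 90, minute 91 to minute 108.
A but not B: minute 1 to minute 7, minute 48 to minute 60, minute 64 to minute 83, minute 90 to minute 91.
B but not A: minute 23 to minute 36, minute 39 to minute 46, minute 103 to minute 108.
Combining gives A △ B.

minute 1 to minute 7, minute 23 to minute 36, minute 39 to minute 46, minute 48 to minute 60, minute 64 to minute 83, minute 90 to minute 91, minute 103 to minute 108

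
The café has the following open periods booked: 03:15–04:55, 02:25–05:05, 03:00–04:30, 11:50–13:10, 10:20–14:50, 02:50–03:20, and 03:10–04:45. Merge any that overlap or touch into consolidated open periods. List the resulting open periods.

Sort by start: 02:25–05:05, 02:50–03:20, 03:00–04:30, 03:10–04:45, 03:15–04:55, 10:20–14:50, 11:50–13:10.
02:50–03:20 overlaps/touches 02:25–05:05 → extend to 02:25–05:05.
03:00–04:30 overlaps/touches 02:25–05:05 → extend to 02:25–05:05.
03:10–04:45 overlaps/touches 02:25–05:05 → extend to 02:25–05:05.
03:15–04:55 overlaps/touches 02:25–05:05 → extend to 02:25–05:05.
10:20–14:50 is disjoint → start new block.
11:50–13:10 overlaps/touches 10:20–14:50 → extend to 10:20–14:50.

02:25–05:05, 10:20–14:50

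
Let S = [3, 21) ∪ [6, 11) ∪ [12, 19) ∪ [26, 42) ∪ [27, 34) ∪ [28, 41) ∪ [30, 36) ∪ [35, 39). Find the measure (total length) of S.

Merged: [3, 21), [26, 42).
Lengths: 18 + 16 = 34.

34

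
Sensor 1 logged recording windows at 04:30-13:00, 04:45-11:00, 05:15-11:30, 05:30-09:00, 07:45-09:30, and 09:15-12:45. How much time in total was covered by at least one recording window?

Merged: 04:30–13:00.
Length: 8 h 30 min.

8 h 30 min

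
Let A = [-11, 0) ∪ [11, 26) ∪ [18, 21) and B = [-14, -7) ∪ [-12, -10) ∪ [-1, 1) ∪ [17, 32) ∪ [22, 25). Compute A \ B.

[-7, -1) ∪ [11, 17)

First set merges to [-11, 0), [11, 26).
Second set merges to [-14, -7), [-1, 1), [17, 32).
[-11, 0) minus B → [-7, -1).
[11, 26) minus B → [11, 17).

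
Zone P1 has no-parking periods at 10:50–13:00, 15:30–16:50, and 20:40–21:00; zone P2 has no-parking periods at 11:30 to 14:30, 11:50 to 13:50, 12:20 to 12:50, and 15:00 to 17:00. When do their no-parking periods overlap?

B, merged: 11:30–14:30, 15:00–17:00.
10:50–13:00 ∩ B → 11:30–13:00.
15:30–16:50 ∩ B → 15:30–16:50.
20:40–21:00 meets no B interval.

11:30–13:00, 15:30–16:50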